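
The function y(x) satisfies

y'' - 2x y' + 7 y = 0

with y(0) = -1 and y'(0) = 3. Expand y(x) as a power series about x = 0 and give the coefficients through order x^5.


Ansatz: y(x) = sum_{n>=0} a_n x^n, so y'(x) = sum_{n>=1} n a_n x^(n-1) and y''(x) = sum_{n>=2} n(n-1) a_n x^(n-2).
Substitute into P(x) y'' + Q(x) y' + R(x) y = 0 with P(x) = 1, Q(x) = -2x, R(x) = 7, and match powers of x.
Initial conditions: a_0 = -1, a_1 = 3.
Setting the coefficient of each power of x to zero and solving order by order (substituting the coefficients already found):
  x^0: 2 a_2 + 7 a_0 = 0  ->  2 a_2 = -7 a_0 = 7  ->  a_2 = 7/2
  x^1: 6 a_3 + 5 a_1 = 0  ->  6 a_3 = -5 a_1 = -15  ->  a_3 = -5/2
  x^2: 12 a_4 + 3 a_2 = 0  ->  12 a_4 = -3 a_2 = -21/2  ->  a_4 = -7/8
  x^3: 20 a_5 + a_3 = 0  ->  20 a_5 = -a_3 = 5/2  ->  a_5 = 1/8
Truncated series: y(x) = -1 + 3 x + (7/2) x^2 - (5/2) x^3 - (7/8) x^4 + (1/8) x^5 + O(x^6).

a_0 = -1; a_1 = 3; a_2 = 7/2; a_3 = -5/2; a_4 = -7/8; a_5 = 1/8


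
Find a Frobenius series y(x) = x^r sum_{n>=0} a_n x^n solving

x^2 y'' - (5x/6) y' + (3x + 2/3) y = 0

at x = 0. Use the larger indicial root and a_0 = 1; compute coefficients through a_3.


Write in Frobenius form y'' + (p(x)/x) y' + (q(x)/x^2) y = 0:
  p(x) = -5/6,  q(x) = 3x + 2/3.
Indicial equation: r(r-1) + (-5/6) r + (2/3) = 0 -> roots r_1 = 4/3, r_2 = 1/2.
Take r = r_1 = 4/3. Let y(x) = x^r sum_{n>=0} a_n x^n with a_0 = 1.
Substitute y = x^r sum a_n x^n and match x^{r+n}. The recurrence is
  D(n) a_n + 3 a_{n-1} = 0,  where D(n) = (r+n)(r+n-1) + (-5/6)(r+n) + (2/3).
  a_n = -3 / D(n) * a_{n-1}.
Since the indicial polynomial factors as (r - r_1)(r - r_2), D(n) = (r_1 + n - r_1)(r_1 + n - r_2) = n(n + 5/6).
Evaluating step by step (a_0 = 1):
  n = 1: D(1) = 1(1 + 5/6) = 11/6; numerator = -3(1) = -3; a_1 = (-3)/(11/6) = -18/11
  n = 2: D(2) = 2(2 + 5/6) = 17/3; numerator = -3(-18/11) = 54/11; a_2 = (54/11)/(17/3) = 162/187
  n = 3: D(3) = 3(3 + 5/6) = 23/2; numerator = -3(162/187) = -486/187; a_3 = (-486/187)/(23/2) = -972/4301

r = 4/3; a_0 = 1; a_1 = -18/11; a_2 = 162/187; a_3 = -972/4301


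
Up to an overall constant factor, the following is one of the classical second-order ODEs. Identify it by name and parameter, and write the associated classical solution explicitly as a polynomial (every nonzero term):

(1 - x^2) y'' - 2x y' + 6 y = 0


The equation is already in a standard form:  (1 - x^2) y'' - 2x y' + 6 y = 0.
This matches the Legendre equation (1 - x^2) y'' - 2x y' + n(n+1) y = 0 (note the -2x y' term) with n(n+1) = 6, so n = 2; the polynomial solution is P_2(x).
With y = sum_k a_k x^k, matching x^k gives (k+2)(k+1) a_{k+2} = [k(k+1) - n(n+1)] a_k = (k - 2)(k + 3) a_k. The right side vanishes at k = 2, so the series with the parity of 2 terminates at degree 2.
Standard normalization (P_n(1) = 1): leading coefficient (2n)!/(2^n (n!)^2) = 24/(4*4) = 3/2, so a_2 = 3/2. Work downward with a_k = (k+1)(k+2) a_{k+2} / ((k - 2)(k + 3)):
  a_0 = (1)(2)(3/2) / ((0 - 2)(0 + 3)) = 3/(-6) = -1/2
Hence P_2(x) = 3 x^2/2 - 1/2.

P_2(x); series = 3 x^2/2 - 1/2


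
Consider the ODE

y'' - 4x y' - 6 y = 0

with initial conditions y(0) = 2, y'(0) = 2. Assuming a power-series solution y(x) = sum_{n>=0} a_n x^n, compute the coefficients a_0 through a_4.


Ansatz: y(x) = sum_{n>=0} a_n x^n, so y'(x) = sum_{n>=1} n a_n x^(n-1) and y''(x) = sum_{n>=2} n(n-1) a_n x^(n-2).
Substitute into P(x) y'' + Q(x) y' + R(x) y = 0 with P(x) = 1, Q(x) = -4x, R(x) = -6, and match powers of x.
Initial conditions: a_0 = 2, a_1 = 2.
Setting the coefficient of each power of x to zero and solving order by order (substituting the coefficients already found):
  x^0: 2 a_2 - 6 a_0 = 0  ->  2 a_2 = 6 a_0 = 12  ->  a_2 = 6
  x^1: 6 a_3 - 10 a_1 = 0  ->  6 a_3 = 10 a_1 = 20  ->  a_3 = 10/3
  x^2: 12 a_4 - 14 a_2 = 0  ->  12 a_4 = 14 a_2 = 84  ->  a_4 = 7
Truncated series: y(x) = 2 + 2 x + 6 x^2 + (10/3) x^3 + 7 x^4 + O(x^5).

a_0 = 2; a_1 = 2; a_2 = 6; a_3 = 10/3; a_4 = 7


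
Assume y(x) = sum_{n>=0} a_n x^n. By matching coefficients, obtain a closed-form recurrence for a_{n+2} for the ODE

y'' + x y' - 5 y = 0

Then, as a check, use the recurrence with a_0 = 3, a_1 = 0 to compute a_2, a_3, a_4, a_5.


Substitute y = sum_n a_n x^n.
y''(x) has coefficient (n+2)(n+1) a_{n+2} at x^n;
x y'(x) has coefficient n a_n at x^n (shift);
-5 y(x) has coefficient -5 a_n at x^n.
Matching x^n: (n+2)(n+1) a_{n+2} + (n - 5) a_n = 0.
Thus a_{n+2} = (-n + 5) / ((n+1)(n+2)) * a_n.

Check with a_0 = 3, a_1 = 0 (apply the recurrence for n = 0, 1, 2, 3): a_0 = 3, a_1 = 0, a_2 = 15/2, a_3 = 0, a_4 = 15/8, a_5 = 0.

a_(n+2) = (-n + 5) / ((n+1)(n+2)) * a_n; check: a_0 = 3, a_1 = 0, a_2 = 15/2, a_3 = 0, a_4 = 15/8, a_5 = 0


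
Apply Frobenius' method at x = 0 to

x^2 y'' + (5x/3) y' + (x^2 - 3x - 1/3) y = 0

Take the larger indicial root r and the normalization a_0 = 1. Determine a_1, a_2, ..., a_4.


Write in Frobenius form y'' + (p(x)/x) y' + (q(x)/x^2) y = 0:
  p(x) = 5/3,  q(x) = x^2 - 3x - 1/3.
Indicial equation: r(r-1) + (5/3) r + (-1/3) = 0 -> roots r_1 = 1/3, r_2 = -1.
Take r = r_1 = 1/3. Let y(x) = x^r sum_{n>=0} a_n x^n with a_0 = 1.
Substitute y = x^r sum a_n x^n and match x^{r+n}. The recurrence is
  D(n) a_n - 3 a_{n-1} + 1 a_{n-2} = 0,  where D(n) = (r+n)(r+n-1) + (5/3)(r+n) + (-1/3).
  a_n = [3 a_{n-1} - 1 a_{n-2}] / D(n).
Since the indicial polynomial factors as (r - r_1)(r - r_2), D(n) = (r_1 + n - r_1)(r_1 + n - r_2) = n(n + 4/3).
Evaluating step by step (a_0 = 1):
  n = 1: D(1) = 1(1 + 4/3) = 7/3; numerator = 3(1) = 3; a_1 = (3)/(7/3) = 9/7
  n = 2: D(2) = 2(2 + 4/3) = 20/3; numerator = 3(9/7) - 1(1) = 20/7; a_2 = (20/7)/(20/3) = 3/7
  n = 3: D(3) = 3(3 + 4/3) = 13; numerator = 3(3/7) - 1(9/7) = 0; a_3 = (0)/(13) = 0
  n = 4: D(4) = 4(4 + 4/3) = 64/3; numerator = 3(0) - 1(3/7) = -3/7; a_4 = (-3/7)/(64/3) = -9/448

r = 1/3; a_0 = 1; a_1 = 9/7; a_2 = 3/7; a_3 = 0; a_4 = -9/448


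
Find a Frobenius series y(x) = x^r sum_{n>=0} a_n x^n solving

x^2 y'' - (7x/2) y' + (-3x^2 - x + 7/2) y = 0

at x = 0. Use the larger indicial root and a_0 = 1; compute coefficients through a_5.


Write in Frobenius form y'' + (p(x)/x) y' + (q(x)/x^2) y = 0:
  p(x) = -7/2,  q(x) = -3x^2 - x + 7/2.
Indicial equation: r(r-1) + (-7/2) r + (7/2) = 0 -> roots r_1 = 7/2, r_2 = 1.
Take r = r_1 = 7/2. Let y(x) = x^r sum_{n>=0} a_n x^n with a_0 = 1.
Substitute y = x^r sum a_n x^n and match x^{r+n}. The recurrence is
  D(n) a_n - 1 a_{n-1} - 3 a_{n-2} = 0,  where D(n) = (r+n)(r+n-1) + (-7/2)(r+n) + (7/2).
  a_n = [1 a_{n-1} + 3 a_{n-2}] / D(n).
Since the indicial polynomial factors as (r - r_1)(r - r_2), D(n) = (r_1 + n - r_1)(r_1 + n - r_2) = n(n + 5/2).
Evaluating step by step (a_0 = 1):
  n = 1: D(1) = 1(1 + 5/2) = 7/2; numerator = 1(1) = 1; a_1 = (1)/(7/2) = 2/7
  n = 2: D(2) = 2(2 + 5/2) = 9; numerator = 1(2/7) + 3(1) = 23/7; a_2 = (23/7)/(9) = 23/63
  n = 3: D(3) = 3(3 + 5/2) = 33/2; numerator = 1(23/63) + 3(2/7) = 11/9; a_3 = (11/9)/(33/2) = 2/27
  n = 4: D(4) = 4(4 + 5/2) = 26; numerator = 1(2/27) + 3(23/63) = 221/189; a_4 = (221/189)/(26) = 17/378
  n = 5: D(5) = 5(5 + 5/2) = 75/2; numerator = 1(17/378) + 3(2/27) = 101/378; a_5 = (101/378)/(75/2) = 101/14175

r = 7/2; a_0 = 1; a_1 = 2/7; a_2 = 23/63; a_3 = 2/27; a_4 = 17/378; a_5 = 101/14175


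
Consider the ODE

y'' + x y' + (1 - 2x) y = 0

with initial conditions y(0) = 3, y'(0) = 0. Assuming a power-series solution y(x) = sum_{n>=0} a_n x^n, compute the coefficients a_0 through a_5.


Ansatz: y(x) = sum_{n>=0} a_n x^n, so y'(x) = sum_{n>=1} n a_n x^(n-1) and y''(x) = sum_{n>=2} n(n-1) a_n x^(n-2).
Substitute into P(x) y'' + Q(x) y' + R(x) y = 0 with P(x) = 1, Q(x) = x, R(x) = 1 - 2x, and match powers of x.
Initial conditions: a_0 = 3, a_1 = 0.
Setting the coefficient of each power of x to zero and solving order by order (substituting the coefficients already found):
  x^0: 2 a_2 + a_0 = 0  ->  2 a_2 = -a_0 = -3  ->  a_2 = -3/2
  x^1: 6 a_3 + 2 a_1 - 2 a_0 = 0  ->  6 a_3 = -2 a_1 + 2 a_0 = 6  ->  a_3 = 1
  x^2: 12 a_4 + 3 a_2 - 2 a_1 = 0  ->  12 a_4 = -3 a_2 + 2 a_1 = 9/2  ->  a_4 = 3/8
  x^3: 20 a_5 + 4 a_3 - 2 a_2 = 0  ->  20 a_5 = -4 a_3 + 2 a_2 = -7  ->  a_5 = -7/20
Truncated series: y(x) = 3 - (3/2) x^2 + x^3 + (3/8) x^4 - (7/20) x^5 + O(x^6).

a_0 = 3; a_1 = 0; a_2 = -3/2; a_3 = 1; a_4 = 3/8; a_5 = -7/20


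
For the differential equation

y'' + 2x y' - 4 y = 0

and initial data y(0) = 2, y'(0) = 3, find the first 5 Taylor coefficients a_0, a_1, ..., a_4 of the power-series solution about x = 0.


Ansatz: y(x) = sum_{n>=0} a_n x^n, so y'(x) = sum_{n>=1} n a_n x^(n-1) and y''(x) = sum_{n>=2} n(n-1) a_n x^(n-2).
Substitute into P(x) y'' + Q(x) y' + R(x) y = 0 with P(x) = 1, Q(x) = 2x, R(x) = -4, and match powers of x.
Initial conditions: a_0 = 2, a_1 = 3.
Setting the coefficient of each power of x to zero and solving order by order (substituting the coefficients already found):
  x^0: 2 a_2 - 4 a_0 = 0  ->  2 a_2 = 4 a_0 = 8  ->  a_2 = 4
  x^1: 6 a_3 - 2 a_1 = 0  ->  6 a_3 = 2 a_1 = 6  ->  a_3 = 1
  x^2: 12 a_4 = 0  ->  a_4 = 0
Truncated series: y(x) = 2 + 3 x + 4 x^2 + x^3 + O(x^5).

a_0 = 2; a_1 = 3; a_2 = 4; a_3 = 1; a_4 = 0


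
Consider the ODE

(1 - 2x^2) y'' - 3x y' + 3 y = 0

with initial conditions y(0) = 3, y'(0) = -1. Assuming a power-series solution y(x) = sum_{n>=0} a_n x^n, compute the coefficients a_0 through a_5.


Ansatz: y(x) = sum_{n>=0} a_n x^n, so y'(x) = sum_{n>=1} n a_n x^(n-1) and y''(x) = sum_{n>=2} n(n-1) a_n x^(n-2).
Substitute into P(x) y'' + Q(x) y' + R(x) y = 0 with P(x) = 1 - 2x^2, Q(x) = -3x, R(x) = 3, and match powers of x.
Initial conditions: a_0 = 3, a_1 = -1.
Setting the coefficient of each power of x to zero and solving order by order (substituting the coefficients already found):
  x^0: 2 a_2 + 3 a_0 = 0  ->  2 a_2 = -3 a_0 = -9  ->  a_2 = -9/2
  x^1: 6 a_3 = 0  ->  a_3 = 0
  x^2: 12 a_4 - 7 a_2 = 0  ->  12 a_4 = 7 a_2 = -63/2  ->  a_4 = -21/8
  x^3: 20 a_5 - 18 a_3 = 0  ->  20 a_5 = 18 a_3 = 0  ->  a_5 = 0
Truncated series: y(x) = 3 - x - (9/2) x^2 - (21/8) x^4 + O(x^6).

a_0 = 3; a_1 = -1; a_2 = -9/2; a_3 = 0; a_4 = -21/8; a_5 = 0


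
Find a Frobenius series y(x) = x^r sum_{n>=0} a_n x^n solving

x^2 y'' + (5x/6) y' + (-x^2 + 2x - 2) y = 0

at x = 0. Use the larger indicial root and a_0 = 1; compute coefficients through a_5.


Write in Frobenius form y'' + (p(x)/x) y' + (q(x)/x^2) y = 0:
  p(x) = 5/6,  q(x) = -x^2 + 2x - 2.
Indicial equation: r(r-1) + (5/6) r + (-2) = 0 -> roots r_1 = 3/2, r_2 = -4/3.
Take r = r_1 = 3/2. Let y(x) = x^r sum_{n>=0} a_n x^n with a_0 = 1.
Substitute y = x^r sum a_n x^n and match x^{r+n}. The recurrence is
  D(n) a_n + 2 a_{n-1} - 1 a_{n-2} = 0,  where D(n) = (r+n)(r+n-1) + (5/6)(r+n) + (-2).
  a_n = [-2 a_{n-1} + 1 a_{n-2}] / D(n).
Since the indicial polynomial factors as (r - r_1)(r - r_2), D(n) = (r_1 + n - r_1)(r_1 + n - r_2) = n(n + 17/6).
Evaluating step by step (a_0 = 1):
  n = 1: D(1) = 1(1 + 17/6) = 23/6; numerator = -2(1) = -2; a_1 = (-2)/(23/6) = -12/23
  n = 2: D(2) = 2(2 + 17/6) = 29/3; numerator = -2(-12/23) + 1(1) = 47/23; a_2 = (47/23)/(29/3) = 141/667
  n = 3: D(3) = 3(3 + 17/6) = 35/2; numerator = -2(141/667) + 1(-12/23) = -630/667; a_3 = (-630/667)/(35/2) = -36/667
  n = 4: D(4) = 4(4 + 17/6) = 82/3; numerator = -2(-36/667) + 1(141/667) = 213/667; a_4 = (213/667)/(82/3) = 639/54694
  n = 5: D(5) = 5(5 + 17/6) = 235/6; numerator = -2(639/54694) + 1(-36/667) = -2115/27347; a_5 = (-2115/27347)/(235/6) = -54/27347

r = 3/2; a_0 = 1; a_1 = -12/23; a_2 = 141/667; a_3 = -36/667; a_4 = 639/54694; a_5 = -54/27347


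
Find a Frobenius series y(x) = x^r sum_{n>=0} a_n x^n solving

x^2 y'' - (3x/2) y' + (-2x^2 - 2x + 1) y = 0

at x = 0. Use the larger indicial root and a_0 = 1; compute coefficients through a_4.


Write in Frobenius form y'' + (p(x)/x) y' + (q(x)/x^2) y = 0:
  p(x) = -3/2,  q(x) = -2x^2 - 2x + 1.
Indicial equation: r(r-1) + (-3/2) r + (1) = 0 -> roots r_1 = 2, r_2 = 1/2.
Take r = r_1 = 2. Let y(x) = x^r sum_{n>=0} a_n x^n with a_0 = 1.
Substitute y = x^r sum a_n x^n and match x^{r+n}. The recurrence is
  D(n) a_n - 2 a_{n-1} - 2 a_{n-2} = 0,  where D(n) = (r+n)(r+n-1) + (-3/2)(r+n) + (1).
  a_n = [2 a_{n-1} + 2 a_{n-2}] / D(n).
Since the indicial polynomial factors as (r - r_1)(r - r_2), D(n) = (r_1 + n - r_1)(r_1 + n - r_2) = n(n + 3/2).
Evaluating step by step (a_0 = 1):
  n = 1: D(1) = 1(1 + 3/2) = 5/2; numerator = 2(1) = 2; a_1 = (2)/(5/2) = 4/5
  n = 2: D(2) = 2(2 + 3/2) = 7; numerator = 2(4/5) + 2(1) = 18/5; a_2 = (18/5)/(7) = 18/35
  n = 3: D(3) = 3(3 + 3/2) = 27/2; numerator = 2(18/35) + 2(4/5) = 92/35; a_3 = (92/35)/(27/2) = 184/945
  n = 4: D(4) = 4(4 + 3/2) = 22; numerator = 2(184/945) + 2(18/35) = 268/189; a_4 = (268/189)/(22) = 134/2079

r = 2; a_0 = 1; a_1 = 4/5; a_2 = 18/35; a_3 = 184/945; a_4 = 134/2079


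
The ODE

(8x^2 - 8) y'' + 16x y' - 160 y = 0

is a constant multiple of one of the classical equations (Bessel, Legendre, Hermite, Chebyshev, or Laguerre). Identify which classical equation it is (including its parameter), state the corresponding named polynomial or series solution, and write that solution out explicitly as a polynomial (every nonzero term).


All three coefficients share the factor -8; dividing through by -8 gives  (1 - x^2) y'' - 2x y' + 20 y = 0.
This matches the Legendre equation (1 - x^2) y'' - 2x y' + n(n+1) y = 0 (note the -2x y' term) with n(n+1) = 20, so n = 4; the polynomial solution is P_4(x).
With y = sum_k a_k x^k, matching x^k gives (k+2)(k+1) a_{k+2} = [k(k+1) - n(n+1)] a_k = (k - 4)(k + 5) a_k. The right side vanishes at k = 4, so the series with the parity of 4 terminates at degree 4.
Standard normalization (P_n(1) = 1): leading coefficient (2n)!/(2^n (n!)^2) = 40320/(16*576) = 35/8, so a_4 = 35/8. Work downward with a_k = (k+1)(k+2) a_{k+2} / ((k - 4)(k + 5)):
  a_2 = (3)(4)(35/8) / ((2 - 4)(2 + 5)) = (105/2)/(-14) = -15/4
  a_0 = (1)(2)(-15/4) / ((0 - 4)(0 + 5)) = (-15/2)/(-20) = 3/8
Hence P_4(x) = 35 x^4/8 - 15 x^2/4 + 3/8.

P_4(x); series = 35 x^4/8 - 15 x^2/4 + 3/8


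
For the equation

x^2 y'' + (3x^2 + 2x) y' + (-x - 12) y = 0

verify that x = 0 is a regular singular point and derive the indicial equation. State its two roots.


Divide by x^2 to reach normal form y'' + P_1(x) y' + P_2(x) y = 0 with P_1(x) = 3 + 2/x and P_2(x) = -1/x - 12/x^2.
x = 0 is a singular point because the y'-coefficient 3 + 2/x has a pole at x = 0 and the y-coefficient -1/x - 12/x^2 has a pole at x = 0.
It is a regular singular point because x P_1(x) = p(x) = 3x + 2 and x^2 P_2(x) = q(x) = -x - 12 are polynomials, hence analytic at x = 0.
p(0) = 2,  q(0) = -12.
Indicial equation: r(r-1) + p(0) r + q(0) = 0, i.e. r^2 + (p(0) - 1) r + q(0) = 0, i.e. r^2 + 1 r - 12 = 0.
Discriminant: (1)^2 - 4(-12) = 49, so r = (-1 ± 7)/2.
Solving: r_1 = 3, r_2 = -4.

indicial: r^2 + 1 r - 12 = 0; roots r_1 = 3, r_2 = -4


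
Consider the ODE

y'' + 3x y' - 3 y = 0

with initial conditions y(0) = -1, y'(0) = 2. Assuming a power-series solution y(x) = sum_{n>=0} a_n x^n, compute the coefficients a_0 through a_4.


Ansatz: y(x) = sum_{n>=0} a_n x^n, so y'(x) = sum_{n>=1} n a_n x^(n-1) and y''(x) = sum_{n>=2} n(n-1) a_n x^(n-2).
Substitute into P(x) y'' + Q(x) y' + R(x) y = 0 with P(x) = 1, Q(x) = 3x, R(x) = -3, and match powers of x.
Initial conditions: a_0 = -1, a_1 = 2.
Setting the coefficient of each power of x to zero and solving order by order (substituting the coefficients already found):
  x^0: 2 a_2 - 3 a_0 = 0  ->  2 a_2 = 3 a_0 = -3  ->  a_2 = -3/2
  x^1: 6 a_3 = 0  ->  a_3 = 0
  x^2: 12 a_4 + 3 a_2 = 0  ->  12 a_4 = -3 a_2 = 9/2  ->  a_4 = 3/8
Truncated series: y(x) = -1 + 2 x - (3/2) x^2 + (3/8) x^4 + O(x^5).

a_0 = -1; a_1 = 2; a_2 = -3/2; a_3 = 0; a_4 = 3/8


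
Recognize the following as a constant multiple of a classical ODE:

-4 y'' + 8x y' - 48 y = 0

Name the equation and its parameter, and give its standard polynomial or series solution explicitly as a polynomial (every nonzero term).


All three coefficients share the factor -4; dividing through by -4 gives  y'' - 2x y' + 12 y = 0.
This matches the Hermite equation y'' - 2x y' + 2n y = 0 with 2n = 12, so n = 6; the polynomial solution is H_6(x).
With y = sum_k a_k x^k, matching x^k gives (k+2)(k+1) a_{k+2} = 2(k - n) a_k = 2(k - 6) a_k. The right side vanishes at k = 6, so the series with the parity of 6 terminates at degree 6.
Standard normalization: leading coefficient of H_n is 2^n, so a_6 = 2^6 = 64. Work downward with a_k = (k+1)(k+2) a_{k+2} / (2(k - n)):
  a_4 = (5)(6)(64) / (2(4 - 6)) = 1920/(-4) = -480
  a_2 = (3)(4)(-480) / (2(2 - 6)) = -5760/(-8) = 720
  a_0 = (1)(2)(720) / (2(0 - 6)) = 1440/(-12) = -120
Hence H_6(x) = 64 x^6 - 480 x^4 + 720 x^2 - 120.

H_6(x); series = 64 x^6 - 480 x^4 + 720 x^2 - 120


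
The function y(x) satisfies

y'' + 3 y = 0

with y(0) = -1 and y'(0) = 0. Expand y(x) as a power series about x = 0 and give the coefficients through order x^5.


Ansatz: y(x) = sum_{n>=0} a_n x^n, so y'(x) = sum_{n>=1} n a_n x^(n-1) and y''(x) = sum_{n>=2} n(n-1) a_n x^(n-2).
Substitute into P(x) y'' + Q(x) y' + R(x) y = 0 with P(x) = 1, Q(x) = 0, R(x) = 3, and match powers of x.
Initial conditions: a_0 = -1, a_1 = 0.
Setting the coefficient of each power of x to zero and solving order by order (substituting the coefficients already found):
  x^0: 2 a_2 + 3 a_0 = 0  ->  2 a_2 = -3 a_0 = 3  ->  a_2 = 3/2
  x^1: 6 a_3 + 3 a_1 = 0  ->  6 a_3 = -3 a_1 = 0  ->  a_3 = 0
  x^2: 12 a_4 + 3 a_2 = 0  ->  12 a_4 = -3 a_2 = -9/2  ->  a_4 = -3/8
  x^3: 20 a_5 + 3 a_3 = 0  ->  20 a_5 = -3 a_3 = 0  ->  a_5 = 0
Truncated series: y(x) = -1 + (3/2) x^2 - (3/8) x^4 + O(x^6).

a_0 = -1; a_1 = 0; a_2 = 3/2; a_3 = 0; a_4 = -3/8; a_5 = 0


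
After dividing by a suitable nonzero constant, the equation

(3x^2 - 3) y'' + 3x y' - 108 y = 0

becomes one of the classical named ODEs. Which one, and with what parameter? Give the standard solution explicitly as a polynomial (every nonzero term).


All three coefficients share the factor -3; dividing through by -3 gives  (1 - x^2) y'' - x y' + 36 y = 0.
This matches the Chebyshev equation (1 - x^2) y'' - x y' + n^2 y = 0 (note the -x y' term, not -2x y') with n^2 = 36, so n = 6; the polynomial solution is T_6(x).
With y = sum_k a_k x^k, matching x^k gives (k+2)(k+1) a_{k+2} = (k^2 - n^2) a_k = (k - 6)(k + 6) a_k. The right side vanishes at k = 6, so the series with the parity of 6 terminates at degree 6.
Standard normalization: leading coefficient of T_n is 2^(n-1), so a_6 = 2^5 = 32. Work downward with a_k = (k+1)(k+2) a_{k+2} / ((k - 6)(k + 6)):
  a_4 = (5)(6)(32) / ((4 - 6)(4 + 6)) = 960/(-20) = -48
  a_2 = (3)(4)(-48) / ((2 - 6)(2 + 6)) = -576/(-32) = 18
  a_0 = (1)(2)(18) / ((0 - 6)(0 + 6)) = 36/(-36) = -1
Hence T_6(x) = 32 x^6 - 48 x^4 + 18 x^2 - 1.

T_6(x); series = 32 x^6 - 48 x^4 + 18 x^2 - 1


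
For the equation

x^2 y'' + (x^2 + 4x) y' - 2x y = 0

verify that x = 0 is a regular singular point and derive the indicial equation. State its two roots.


Divide by x^2 to reach normal form y'' + P_1(x) y' + P_2(x) y = 0 with P_1(x) = 1 + 4/x and P_2(x) = -2/x.
x = 0 is a singular point because the y'-coefficient 1 + 4/x has a pole at x = 0 and the y-coefficient -2/x has a pole at x = 0.
It is a regular singular point because x P_1(x) = p(x) = x + 4 and x^2 P_2(x) = q(x) = -2x are polynomials, hence analytic at x = 0.
p(0) = 4,  q(0) = 0.
Indicial equation: r(r-1) + p(0) r + q(0) = 0, i.e. r^2 + (p(0) - 1) r + q(0) = 0, i.e. r^2 + 3 r = 0.
Discriminant: (3)^2 - 4(0) = 9, so r = (-3 ± 3)/2.
Solving: r_1 = 0, r_2 = -3.

indicial: r^2 + 3 r = 0; roots r_1 = 0, r_2 = -3


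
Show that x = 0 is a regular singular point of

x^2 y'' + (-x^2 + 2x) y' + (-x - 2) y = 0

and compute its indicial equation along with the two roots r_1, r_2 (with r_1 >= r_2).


Divide by x^2 to reach normal form y'' + P_1(x) y' + P_2(x) y = 0 with P_1(x) = -1 + 2/x and P_2(x) = -1/x - 2/x^2.
x = 0 is a singular point because the y'-coefficient -1 + 2/x has a pole at x = 0 and the y-coefficient -1/x - 2/x^2 has a pole at x = 0.
It is a regular singular point because x P_1(x) = p(x) = 2 - x and x^2 P_2(x) = q(x) = -x - 2 are polynomials, hence analytic at x = 0.
p(0) = 2,  q(0) = -2.
Indicial equation: r(r-1) + p(0) r + q(0) = 0, i.e. r^2 + (p(0) - 1) r + q(0) = 0, i.e. r^2 + 1 r - 2 = 0.
Discriminant: (1)^2 - 4(-2) = 9, so r = (-1 ± 3)/2.
Solving: r_1 = 1, r_2 = -2.

indicial: r^2 + 1 r - 2 = 0; roots r_1 = 1, r_2 = -2


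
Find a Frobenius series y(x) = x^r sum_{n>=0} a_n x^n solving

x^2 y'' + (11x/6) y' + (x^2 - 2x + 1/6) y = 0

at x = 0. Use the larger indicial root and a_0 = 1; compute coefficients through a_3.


Write in Frobenius form y'' + (p(x)/x) y' + (q(x)/x^2) y = 0:
  p(x) = 11/6,  q(x) = x^2 - 2x + 1/6.
Indicial equation: r(r-1) + (11/6) r + (1/6) = 0 -> roots r_1 = -1/3, r_2 = -1/2.
Take r = r_1 = -1/3. Let y(x) = x^r sum_{n>=0} a_n x^n with a_0 = 1.
Substitute y = x^r sum a_n x^n and match x^{r+n}. The recurrence is
  D(n) a_n - 2 a_{n-1} + 1 a_{n-2} = 0,  where D(n) = (r+n)(r+n-1) + (11/6)(r+n) + (1/6).
  a_n = [2 a_{n-1} - 1 a_{n-2}] / D(n).
Since the indicial polynomial factors as (r - r_1)(r - r_2), D(n) = (r_1 + n - r_1)(r_1 + n - r_2) = n(n + 1/6).
Evaluating step by step (a_0 = 1):
  n = 1: D(1) = 1(1 + 1/6) = 7/6; numerator = 2(1) = 2; a_1 = (2)/(7/6) = 12/7
  n = 2: D(2) = 2(2 + 1/6) = 13/3; numerator = 2(12/7) - 1(1) = 17/7; a_2 = (17/7)/(13/3) = 51/91
  n = 3: D(3) = 3(3 + 1/6) = 19/2; numerator = 2(51/91) - 1(12/7) = -54/91; a_3 = (-54/91)/(19/2) = -108/1729

r = -1/3; a_0 = 1; a_1 = 12/7; a_2 = 51/91; a_3 = -108/1729


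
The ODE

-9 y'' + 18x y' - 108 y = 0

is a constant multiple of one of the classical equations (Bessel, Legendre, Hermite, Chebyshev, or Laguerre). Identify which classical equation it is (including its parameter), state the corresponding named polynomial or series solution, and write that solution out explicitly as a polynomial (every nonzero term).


All three coefficients share the factor -9; dividing through by -9 gives  y'' - 2x y' + 12 y = 0.
This matches the Hermite equation y'' - 2x y' + 2n y = 0 with 2n = 12, so n = 6; the polynomial solution is H_6(x).
With y = sum_k a_k x^k, matching x^k gives (k+2)(k+1) a_{k+2} = 2(k - n) a_k = 2(k - 6) a_k. The right side vanishes at k = 6, so the series with the parity of 6 terminates at degree 6.
Standard normalization: leading coefficient of H_n is 2^n, so a_6 = 2^6 = 64. Work downward with a_k = (k+1)(k+2) a_{k+2} / (2(k - n)):
  a_4 = (5)(6)(64) / (2(4 - 6)) = 1920/(-4) = -480
  a_2 = (3)(4)(-480) / (2(2 - 6)) = -5760/(-8) = 720
  a_0 = (1)(2)(720) / (2(0 - 6)) = 1440/(-12) = -120
Hence H_6(x) = 64 x^6 - 480 x^4 + 720 x^2 - 120.

H_6(x); series = 64 x^6 - 480 x^4 + 720 x^2 - 120


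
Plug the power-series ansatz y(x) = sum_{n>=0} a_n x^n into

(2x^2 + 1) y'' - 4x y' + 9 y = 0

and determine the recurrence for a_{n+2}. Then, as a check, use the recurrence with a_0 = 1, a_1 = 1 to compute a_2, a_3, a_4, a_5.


Substitute y = sum_n a_n x^n.
(1 + 2 x^2) y'' contributes (n+2)(n+1) a_{n+2} + 2 n(n-1) a_n at x^n.
-4 x y'(x) contributes -4 n a_n at x^n.
9 y(x) contributes 9 a_n at x^n.
Matching x^n: (n+2)(n+1) a_{n+2} + (2 n(n-1) - 4 n + 9) a_n = 0.
Thus a_{n+2} = (-2 n(n-1) + 4 n - 9) / ((n+1)(n+2)) * a_n.

Check with a_0 = 1, a_1 = 1 (apply the recurrence for n = 0, 1, 2, 3): a_0 = 1, a_1 = 1, a_2 = -9/2, a_3 = -5/6, a_4 = 15/8, a_5 = 3/8.

a_(n+2) = (-2 n(n-1) + 4 n - 9) / ((n+1)(n+2)) * a_n; check: a_0 = 1, a_1 = 1, a_2 = -9/2, a_3 = -5/6, a_4 = 15/8, a_5 = 3/8


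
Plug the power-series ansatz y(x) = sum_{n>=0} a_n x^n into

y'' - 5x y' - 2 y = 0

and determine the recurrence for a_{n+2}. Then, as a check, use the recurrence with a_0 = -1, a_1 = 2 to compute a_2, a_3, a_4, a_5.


Substitute y = sum_n a_n x^n.
y''(x) has coefficient (n+2)(n+1) a_{n+2} at x^n;
-5 x y'(x) has coefficient -5 n a_n at x^n (shift);
-2 y(x) has coefficient -2 a_n at x^n.
Matching x^n: (n+2)(n+1) a_{n+2} + (-5n - 2) a_n = 0.
Thus a_{n+2} = (5n + 2) / ((n+1)(n+2)) * a_n.

Check with a_0 = -1, a_1 = 2 (apply the recurrence for n = 0, 1, 2, 3): a_0 = -1, a_1 = 2, a_2 = -1, a_3 = 7/3, a_4 = -1, a_5 = 119/60.

a_(n+2) = (5n + 2) / ((n+1)(n+2)) * a_n; check: a_0 = -1, a_1 = 2, a_2 = -1, a_3 = 7/3, a_4 = -1, a_5 = 119/60


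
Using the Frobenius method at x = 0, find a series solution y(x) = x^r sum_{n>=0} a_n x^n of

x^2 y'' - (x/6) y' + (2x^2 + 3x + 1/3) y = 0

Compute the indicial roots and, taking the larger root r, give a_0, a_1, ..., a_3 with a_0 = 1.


Write in Frobenius form y'' + (p(x)/x) y' + (q(x)/x^2) y = 0:
  p(x) = -1/6,  q(x) = 2x^2 + 3x + 1/3.
Indicial equation: r(r-1) + (-1/6) r + (1/3) = 0 -> roots r_1 = 2/3, r_2 = 1/2.
Take r = r_1 = 2/3. Let y(x) = x^r sum_{n>=0} a_n x^n with a_0 = 1.
Substitute y = x^r sum a_n x^n and match x^{r+n}. The recurrence is
  D(n) a_n + 3 a_{n-1} + 2 a_{n-2} = 0,  where D(n) = (r+n)(r+n-1) + (-1/6)(r+n) + (1/3).
  a_n = [-3 a_{n-1} - 2 a_{n-2}] / D(n).
Since the indicial polynomial factors as (r - r_1)(r - r_2), D(n) = (r_1 + n - r_1)(r_1 + n - r_2) = n(n + 1/6).
Evaluating step by step (a_0 = 1):
  n = 1: D(1) = 1(1 + 1/6) = 7/6; numerator = -3(1) = -3; a_1 = (-3)/(7/6) = -18/7
  n = 2: D(2) = 2(2 + 1/6) = 13/3; numerator = -3(-18/7) - 2(1) = 40/7; a_2 = (40/7)/(13/3) = 120/91
  n = 3: D(3) = 3(3 + 1/6) = 19/2; numerator = -3(120/91) - 2(-18/7) = 108/91; a_3 = (108/91)/(19/2) = 216/1729

r = 2/3; a_0 = 1; a_1 = -18/7; a_2 = 120/91; a_3 = 216/1729


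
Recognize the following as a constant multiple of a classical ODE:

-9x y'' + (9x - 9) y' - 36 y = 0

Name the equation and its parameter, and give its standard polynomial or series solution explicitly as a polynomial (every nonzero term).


All three coefficients share the factor -9; dividing through by -9 gives  x y'' + (1 - x) y' + 4 y = 0.
This matches the Laguerre equation x y'' + (1 - x) y' + n y = 0 with n = 4; the polynomial solution is L_4(x).
With y = sum_k a_k x^k, matching x^k gives (k+1)k a_{k+1} + (k+1) a_{k+1} - k a_k + n a_k = 0, i.e. (k+1)^2 a_{k+1} = (k - n) a_k = (k - 4) a_k. The right side vanishes at k = 4, so the series terminates at degree 4.
Standard normalization L_n(0) = 1 gives a_0 = 1. Work upward with a_{k+1} = (k - 4) a_k / (k+1)^2:
  a_1 = (0 - 4)(1) / 1^2 = -4/1 = -4
  a_2 = (1 - 4)(-4) / 2^2 = 12/4 = 3
  a_3 = (2 - 4)(3) / 3^2 = -6/9 = -2/3
  a_4 = (3 - 4)(-2/3) / 4^2 = (2/3)/16 = 1/24
Hence L_4(x) = x^4/24 - 2 x^3/3 + 3 x^2 - 4 x + 1.

L_4(x); series = x^4/24 - 2 x^3/3 + 3 x^2 - 4 x + 1


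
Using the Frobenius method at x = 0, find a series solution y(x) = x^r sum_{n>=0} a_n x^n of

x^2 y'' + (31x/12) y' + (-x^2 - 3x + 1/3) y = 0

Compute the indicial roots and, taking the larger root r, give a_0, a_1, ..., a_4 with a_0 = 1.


Write in Frobenius form y'' + (p(x)/x) y' + (q(x)/x^2) y = 0:
  p(x) = 31/12,  q(x) = -x^2 - 3x + 1/3.
Indicial equation: r(r-1) + (31/12) r + (1/3) = 0 -> roots r_1 = -1/4, r_2 = -4/3.
Take r = r_1 = -1/4. Let y(x) = x^r sum_{n>=0} a_n x^n with a_0 = 1.
Substitute y = x^r sum a_n x^n and match x^{r+n}. The recurrence is
  D(n) a_n - 3 a_{n-1} - 1 a_{n-2} = 0,  where D(n) = (r+n)(r+n-1) + (31/12)(r+n) + (1/3).
  a_n = [3 a_{n-1} + 1 a_{n-2}] / D(n).
Since the indicial polynomial factors as (r - r_1)(r - r_2), D(n) = (r_1 + n - r_1)(r_1 + n - r_2) = n(n + 13/12).
Evaluating step by step (a_0 = 1):
  n = 1: D(1) = 1(1 + 13/12) = 25/12; numerator = 3(1) = 3; a_1 = (3)/(25/12) = 36/25
  n = 2: D(2) = 2(2 + 13/12) = 37/6; numerator = 3(36/25) + 1(1) = 133/25; a_2 = (133/25)/(37/6) = 798/925
  n = 3: D(3) = 3(3 + 13/12) = 49/4; numerator = 3(798/925) + 1(36/25) = 3726/925; a_3 = (3726/925)/(49/4) = 14904/45325
  n = 4: D(4) = 4(4 + 13/12) = 61/3; numerator = 3(14904/45325) + 1(798/925) = 83814/45325; a_4 = (83814/45325)/(61/3) = 4122/45325

r = -1/4; a_0 = 1; a_1 = 36/25; a_2 = 798/925; a_3 = 14904/45325; a_4 = 4122/45325


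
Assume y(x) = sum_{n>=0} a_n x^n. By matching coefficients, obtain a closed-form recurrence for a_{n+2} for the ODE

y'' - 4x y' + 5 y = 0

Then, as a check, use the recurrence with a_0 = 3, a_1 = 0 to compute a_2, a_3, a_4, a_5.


Substitute y = sum_n a_n x^n.
y''(x) has coefficient (n+2)(n+1) a_{n+2} at x^n;
-4 x y'(x) has coefficient -4 n a_n at x^n (shift);
5 y(x) has coefficient 5 a_n at x^n.
Matching x^n: (n+2)(n+1) a_{n+2} + (-4n + 5) a_n = 0.
Thus a_{n+2} = (4n - 5) / ((n+1)(n+2)) * a_n.

Check with a_0 = 3, a_1 = 0 (apply the recurrence for n = 0, 1, 2, 3): a_0 = 3, a_1 = 0, a_2 = -15/2, a_3 = 0, a_4 = -15/8, a_5 = 0.

a_(n+2) = (4n - 5) / ((n+1)(n+2)) * a_n; check: a_0 = 3, a_1 = 0, a_2 = -15/2, a_3 = 0, a_4 = -15/8, a_5 = 0


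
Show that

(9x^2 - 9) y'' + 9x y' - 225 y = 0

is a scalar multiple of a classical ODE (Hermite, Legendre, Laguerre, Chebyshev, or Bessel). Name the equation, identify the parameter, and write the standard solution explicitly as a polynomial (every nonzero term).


All three coefficients share the factor -9; dividing through by -9 gives  (1 - x^2) y'' - x y' + 25 y = 0.
This matches the Chebyshev equation (1 - x^2) y'' - x y' + n^2 y = 0 (note the -x y' term, not -2x y') with n^2 = 25, so n = 5; the polynomial solution is T_5(x).
With y = sum_k a_k x^k, matching x^k gives (k+2)(k+1) a_{k+2} = (k^2 - n^2) a_k = (k - 5)(k + 5) a_k. The right side vanishes at k = 5, so the series with the parity of 5 terminates at degree 5.
Standard normalization: leading coefficient of T_n is 2^(n-1), so a_5 = 2^4 = 16. Work downward with a_k = (k+1)(k+2) a_{k+2} / ((k - 5)(k + 5)):
  a_3 = (4)(5)(16) / ((3 - 5)(3 + 5)) = 320/(-16) = -20
  a_1 = (2)(3)(-20) / ((1 - 5)(1 + 5)) = -120/(-24) = 5
Hence T_5(x) = 16 x^5 - 20 x^3 + 5 x.

T_5(x); series = 16 x^5 - 20 x^3 + 5 x


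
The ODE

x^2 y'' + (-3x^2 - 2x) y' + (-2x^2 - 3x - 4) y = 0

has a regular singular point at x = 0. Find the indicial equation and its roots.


Divide by x^2 to reach normal form y'' + P_1(x) y' + P_2(x) y = 0 with P_1(x) = -3 - 2/x and P_2(x) = -2 - 3/x - 4/x^2.
x = 0 is a singular point because the y'-coefficient -3 - 2/x has a pole at x = 0 and the y-coefficient -2 - 3/x - 4/x^2 has a pole at x = 0.
It is a regular singular point because x P_1(x) = p(x) = -3x - 2 and x^2 P_2(x) = q(x) = -2x^2 - 3x - 4 are polynomials, hence analytic at x = 0.
p(0) = -2,  q(0) = -4.
Indicial equation: r(r-1) + p(0) r + q(0) = 0, i.e. r^2 + (p(0) - 1) r + q(0) = 0, i.e. r^2 - 3 r - 4 = 0.
Discriminant: (-3)^2 - 4(-4) = 25, so r = (3 ± 5)/2.
Solving: r_1 = 4, r_2 = -1.

indicial: r^2 - 3 r - 4 = 0; roots r_1 = 4, r_2 = -1


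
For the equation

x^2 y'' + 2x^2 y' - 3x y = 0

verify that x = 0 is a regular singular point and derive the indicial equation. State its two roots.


Divide by x^2 to reach normal form y'' + P_1(x) y' + P_2(x) y = 0 with P_1(x) = 2 and P_2(x) = -3/x.
x = 0 is a singular point because the y-coefficient -3/x has a pole at x = 0.
It is a regular singular point because x P_1(x) = p(x) = 2x and x^2 P_2(x) = q(x) = -3x are polynomials, hence analytic at x = 0.
p(0) = 0,  q(0) = 0.
Indicial equation: r(r-1) + p(0) r + q(0) = 0, i.e. r^2 + (p(0) - 1) r + q(0) = 0, i.e. r^2 - 1 r = 0.
Discriminant: (-1)^2 - 4(0) = 1, so r = (1 ± 1)/2.
Solving: r_1 = 1, r_2 = 0.

indicial: r^2 - 1 r = 0; roots r_1 = 1, r_2 = 0


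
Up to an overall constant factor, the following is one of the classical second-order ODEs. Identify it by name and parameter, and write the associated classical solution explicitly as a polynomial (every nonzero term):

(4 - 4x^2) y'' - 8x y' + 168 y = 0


All three coefficients share the factor 4; dividing through by 4 gives  (1 - x^2) y'' - 2x y' + 42 y = 0.
This matches the Legendre equation (1 - x^2) y'' - 2x y' + n(n+1) y = 0 (note the -2x y' term) with n(n+1) = 42, so n = 6; the polynomial solution is P_6(x).
With y = sum_k a_k x^k, matching x^k gives (k+2)(k+1) a_{k+2} = [k(k+1) - n(n+1)] a_k = (k - 6)(k + 7) a_k. The right side vanishes at k = 6, so the series with the parity of 6 terminates at degree 6.
Standard normalization (P_n(1) = 1): leading coefficient (2n)!/(2^n (n!)^2) = 479001600/(64*518400) = 231/16, so a_6 = 231/16. Work downward with a_k = (k+1)(k+2) a_{k+2} / ((k - 6)(k + 7)):
  a_4 = (5)(6)(231/16) / ((4 - 6)(4 + 7)) = (3465/8)/(-22) = -315/16
  a_2 = (3)(4)(-315/16) / ((2 - 6)(2 + 7)) = (-945/4)/(-36) = 105/16
  a_0 = (1)(2)(105/16) / ((0 - 6)(0 + 7)) = (105/8)/(-42) = -5/16
Hence P_6(x) = 231 x^6/16 - 315 x^4/16 + 105 x^2/16 - 5/16.

P_6(x); series = 231 x^6/16 - 315 x^4/16 + 105 x^2/16 - 5/16


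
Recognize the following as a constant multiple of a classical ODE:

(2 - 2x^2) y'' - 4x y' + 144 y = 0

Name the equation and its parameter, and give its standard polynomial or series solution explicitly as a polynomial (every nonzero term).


All three coefficients share the factor 2; dividing through by 2 gives  (1 - x^2) y'' - 2x y' + 72 y = 0.
This matches the Legendre equation (1 - x^2) y'' - 2x y' + n(n+1) y = 0 (note the -2x y' term) with n(n+1) = 72, so n = 8; the polynomial solution is P_8(x).
With y = sum_k a_k x^k, matching x^k gives (k+2)(k+1) a_{k+2} = [k(k+1) - n(n+1)] a_k = (k - 8)(k + 9) a_k. The right side vanishes at k = 8, so the series with the parity of 8 terminates at degree 8.
Standard normalization (P_n(1) = 1): leading coefficient (2n)!/(2^n (n!)^2) = 20922789888000/(256*1625702400) = 6435/128, so a_8 = 6435/128. Work downward with a_k = (k+1)(k+2) a_{k+2} / ((k - 8)(k + 9)):
  a_6 = (7)(8)(6435/128) / ((6 - 8)(6 + 9)) = (45045/16)/(-30) = -3003/32
  a_4 = (5)(6)(-3003/32) / ((4 - 8)(4 + 9)) = (-45045/16)/(-52) = 3465/64
  a_2 = (3)(4)(3465/64) / ((2 - 8)(2 + 9)) = (10395/16)/(-66) = -315/32
  a_0 = (1)(2)(-315/32) / ((0 - 8)(0 + 9)) = (-315/16)/(-72) = 35/128
Hence P_8(x) = 6435 x^8/128 - 3003 x^6/32 + 3465 x^4/64 - 315 x^2/32 + 35/128.

P_8(x); series = 6435 x^8/128 - 3003 x^6/32 + 3465 x^4/64 - 315 x^2/32 + 35/128


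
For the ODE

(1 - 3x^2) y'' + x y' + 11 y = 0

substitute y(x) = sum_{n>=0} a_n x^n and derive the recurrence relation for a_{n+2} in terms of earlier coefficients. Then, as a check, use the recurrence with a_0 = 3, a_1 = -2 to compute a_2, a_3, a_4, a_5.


Substitute y = sum_n a_n x^n.
(1 - 3 x^2) y'' contributes (n+2)(n+1) a_{n+2} - 3 n(n-1) a_n at x^n.
x y'(x) contributes n a_n at x^n.
11 y(x) contributes 11 a_n at x^n.
Matching x^n: (n+2)(n+1) a_{n+2} + (-3 n(n-1) + n + 11) a_n = 0.
Thus a_{n+2} = (3 n(n-1) - n - 11) / ((n+1)(n+2)) * a_n.

Check with a_0 = 3, a_1 = -2 (apply the recurrence for n = 0, 1, 2, 3): a_0 = 3, a_1 = -2, a_2 = -33/2, a_3 = 4, a_4 = 77/8, a_5 = 4/5.

a_(n+2) = (3 n(n-1) - n - 11) / ((n+1)(n+2)) * a_n; check: a_0 = 3, a_1 = -2, a_2 = -33/2, a_3 = 4, a_4 = 77/8, a_5 = 4/5


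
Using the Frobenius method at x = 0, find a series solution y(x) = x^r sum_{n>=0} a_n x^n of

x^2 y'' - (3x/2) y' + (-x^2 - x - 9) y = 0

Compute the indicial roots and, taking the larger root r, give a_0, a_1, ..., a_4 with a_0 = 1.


Write in Frobenius form y'' + (p(x)/x) y' + (q(x)/x^2) y = 0:
  p(x) = -3/2,  q(x) = -x^2 - x - 9.
Indicial equation: r(r-1) + (-3/2) r + (-9) = 0 -> roots r_1 = 9/2, r_2 = -2.
Take r = r_1 = 9/2. Let y(x) = x^r sum_{n>=0} a_n x^n with a_0 = 1.
Substitute y = x^r sum a_n x^n and match x^{r+n}. The recurrence is
  D(n) a_n - 1 a_{n-1} - 1 a_{n-2} = 0,  where D(n) = (r+n)(r+n-1) + (-3/2)(r+n) + (-9).
  a_n = [1 a_{n-1} + 1 a_{n-2}] / D(n).
Since the indicial polynomial factors as (r - r_1)(r - r_2), D(n) = (r_1 + n - r_1)(r_1 + n - r_2) = n(n + 13/2).
Evaluating step by step (a_0 = 1):
  n = 1: D(1) = 1(1 + 13/2) = 15/2; numerator = 1(1) = 1; a_1 = (1)/(15/2) = 2/15
  n = 2: D(2) = 2(2 + 13/2) = 17; numerator = 1(2/15) + 1(1) = 17/15; a_2 = (17/15)/(17) = 1/15
  n = 3: D(3) = 3(3 + 13/2) = 57/2; numerator = 1(1/15) + 1(2/15) = 1/5; a_3 = (1/5)/(57/2) = 2/285
  n = 4: D(4) = 4(4 + 13/2) = 42; numerator = 1(2/285) + 1(1/15) = 7/95; a_4 = (7/95)/(42) = 1/570

r = 9/2; a_0 = 1; a_1 = 2/15; a_2 = 1/15; a_3 = 2/285; a_4 = 1/570


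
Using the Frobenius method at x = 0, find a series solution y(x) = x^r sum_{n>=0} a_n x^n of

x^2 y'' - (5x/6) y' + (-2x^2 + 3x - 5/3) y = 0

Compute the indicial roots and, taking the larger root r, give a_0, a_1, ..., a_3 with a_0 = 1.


Write in Frobenius form y'' + (p(x)/x) y' + (q(x)/x^2) y = 0:
  p(x) = -5/6,  q(x) = -2x^2 + 3x - 5/3.
Indicial equation: r(r-1) + (-5/6) r + (-5/3) = 0 -> roots r_1 = 5/2, r_2 = -2/3.
Take r = r_1 = 5/2. Let y(x) = x^r sum_{n>=0} a_n x^n with a_0 = 1.
Substitute y = x^r sum a_n x^n and match x^{r+n}. The recurrence is
  D(n) a_n + 3 a_{n-1} - 2 a_{n-2} = 0,  where D(n) = (r+n)(r+n-1) + (-5/6)(r+n) + (-5/3).
  a_n = [-3 a_{n-1} + 2 a_{n-2}] / D(n).
Since the indicial polynomial factors as (r - r_1)(r - r_2), D(n) = (r_1 + n - r_1)(r_1 + n - r_2) = n(n + 19/6).
Evaluating step by step (a_0 = 1):
  n = 1: D(1) = 1(1 + 19/6) = 25/6; numerator = -3(1) = -3; a_1 = (-3)/(25/6) = -18/25
  n = 2: D(2) = 2(2 + 19/6) = 31/3; numerator = -3(-18/25) + 2(1) = 104/25; a_2 = (104/25)/(31/3) = 312/775
  n = 3: D(3) = 3(3 + 19/6) = 37/2; numerator = -3(312/775) + 2(-18/25) = -2052/775; a_3 = (-2052/775)/(37/2) = -4104/28675

r = 5/2; a_0 = 1; a_1 = -18/25; a_2 = 312/775; a_3 = -4104/28675


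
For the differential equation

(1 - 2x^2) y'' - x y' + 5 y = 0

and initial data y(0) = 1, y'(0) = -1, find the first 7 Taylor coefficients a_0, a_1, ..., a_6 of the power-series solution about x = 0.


Ansatz: y(x) = sum_{n>=0} a_n x^n, so y'(x) = sum_{n>=1} n a_n x^(n-1) and y''(x) = sum_{n>=2} n(n-1) a_n x^(n-2).
Substitute into P(x) y'' + Q(x) y' + R(x) y = 0 with P(x) = 1 - 2x^2, Q(x) = -x, R(x) = 5, and match powers of x.
Initial conditions: a_0 = 1, a_1 = -1.
Setting the coefficient of each power of x to zero and solving order by order (substituting the coefficients already found):
  x^0: 2 a_2 + 5 a_0 = 0  ->  2 a_2 = -5 a_0 = -5  ->  a_2 = -5/2
  x^1: 6 a_3 + 4 a_1 = 0  ->  6 a_3 = -4 a_1 = 4  ->  a_3 = 2/3
  x^2: 12 a_4 - a_2 = 0  ->  12 a_4 = a_2 = -5/2  ->  a_4 = -5/24
  x^3: 20 a_5 - 10 a_3 = 0  ->  20 a_5 = 10 a_3 = 20/3  ->  a_5 = 1/3
  x^4: 30 a_6 - 23 a_4 = 0  ->  30 a_6 = 23 a_4 = -115/24  ->  a_6 = -23/144
Truncated series: y(x) = 1 - x - (5/2) x^2 + (2/3) x^3 - (5/24) x^4 + (1/3) x^5 - (23/144) x^6 + O(x^7).

a_0 = 1; a_1 = -1; a_2 = -5/2; a_3 = 2/3; a_4 = -5/24; a_5 = 1/3; a_6 = -23/144


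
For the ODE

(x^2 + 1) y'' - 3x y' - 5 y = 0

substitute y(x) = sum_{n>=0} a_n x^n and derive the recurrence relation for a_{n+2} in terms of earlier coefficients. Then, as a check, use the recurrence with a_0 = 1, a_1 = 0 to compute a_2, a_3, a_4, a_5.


Substitute y = sum_n a_n x^n.
(1 + 1 x^2) y'' contributes (n+2)(n+1) a_{n+2} + n(n-1) a_n at x^n.
-3 x y'(x) contributes -3 n a_n at x^n.
-5 y(x) contributes -5 a_n at x^n.
Matching x^n: (n+2)(n+1) a_{n+2} + (n(n-1) - 3 n - 5) a_n = 0.
Thus a_{n+2} = (-n(n-1) + 3 n + 5) / ((n+1)(n+2)) * a_n.

Check with a_0 = 1, a_1 = 0 (apply the recurrence for n = 0, 1, 2, 3): a_0 = 1, a_1 = 0, a_2 = 5/2, a_3 = 0, a_4 = 15/8, a_5 = 0.

a_(n+2) = (-n(n-1) + 3 n + 5) / ((n+1)(n+2)) * a_n; check: a_0 = 1, a_1 = 0, a_2 = 5/2, a_3 = 0, a_4 = 15/8, a_5 = 0


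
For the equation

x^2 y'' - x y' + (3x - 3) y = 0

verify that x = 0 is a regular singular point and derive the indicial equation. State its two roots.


Divide by x^2 to reach normal form y'' + P_1(x) y' + P_2(x) y = 0 with P_1(x) = -1/x and P_2(x) = 3/x - 3/x^2.
x = 0 is a singular point because the y'-coefficient -1/x has a pole at x = 0 and the y-coefficient 3/x - 3/x^2 has a pole at x = 0.
It is a regular singular point because x P_1(x) = p(x) = -1 and x^2 P_2(x) = q(x) = 3x - 3 are polynomials, hence analytic at x = 0.
p(0) = -1,  q(0) = -3.
Indicial equation: r(r-1) + p(0) r + q(0) = 0, i.e. r^2 + (p(0) - 1) r + q(0) = 0, i.e. r^2 - 2 r - 3 = 0.
Discriminant: (-2)^2 - 4(-3) = 16, so r = (2 ± 4)/2.
Solving: r_1 = 3, r_2 = -1.

indicial: r^2 - 2 r - 3 = 0; roots r_1 = 3, r_2 = -1


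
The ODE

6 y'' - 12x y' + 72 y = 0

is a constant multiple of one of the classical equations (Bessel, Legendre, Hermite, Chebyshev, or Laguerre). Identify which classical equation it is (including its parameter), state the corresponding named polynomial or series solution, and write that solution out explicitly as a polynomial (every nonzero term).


All three coefficients share the factor 6; dividing through by 6 gives  y'' - 2x y' + 12 y = 0.
This matches the Hermite equation y'' - 2x y' + 2n y = 0 with 2n = 12, so n = 6; the polynomial solution is H_6(x).
With y = sum_k a_k x^k, matching x^k gives (k+2)(k+1) a_{k+2} = 2(k - n) a_k = 2(k - 6) a_k. The right side vanishes at k = 6, so the series with the parity of 6 terminates at degree 6.
Standard normalization: leading coefficient of H_n is 2^n, so a_6 = 2^6 = 64. Work downward with a_k = (k+1)(k+2) a_{k+2} / (2(k - n)):
  a_4 = (5)(6)(64) / (2(4 - 6)) = 1920/(-4) = -480
  a_2 = (3)(4)(-480) / (2(2 - 6)) = -5760/(-8) = 720
  a_0 = (1)(2)(720) / (2(0 - 6)) = 1440/(-12) = -120
Hence H_6(x) = 64 x^6 - 480 x^4 + 720 x^2 - 120.

H_6(x); series = 64 x^6 - 480 x^4 + 720 x^2 - 120
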